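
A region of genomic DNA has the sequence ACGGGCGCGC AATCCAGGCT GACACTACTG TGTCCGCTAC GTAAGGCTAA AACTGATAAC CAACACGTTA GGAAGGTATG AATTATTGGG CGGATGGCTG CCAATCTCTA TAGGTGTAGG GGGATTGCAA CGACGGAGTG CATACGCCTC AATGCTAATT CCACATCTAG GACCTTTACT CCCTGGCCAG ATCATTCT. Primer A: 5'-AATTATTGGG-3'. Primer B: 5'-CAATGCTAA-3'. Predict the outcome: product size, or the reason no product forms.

Primer A (AATTATTGGG) matches the top strand at positions 81–90 (3' end points downstream).
Primer B (CAATGCTAA) also matches the top strand directly, at positions 150–158 — its reverse complement TTAGCATTG is not present.
Both primers anneal to the bottom strand with 3' ends pointing the same way, so neither can prime synthesis back toward the other.

No product — both primers anneal to the same strand and extend in the same direction.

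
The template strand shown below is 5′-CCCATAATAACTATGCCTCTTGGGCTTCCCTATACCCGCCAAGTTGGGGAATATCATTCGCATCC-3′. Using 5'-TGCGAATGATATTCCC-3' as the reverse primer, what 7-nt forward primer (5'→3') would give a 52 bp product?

The reverse primer's reverse complement GGGAATATCATTCGCA matches the template at positions 47–62, so the product ends at position 62.
A 52 bp product then starts at position 62 − 52 + 1 = 11.
The forward primer is identical to the top strand there: CTATGCC.

5'-CTATGCC-3'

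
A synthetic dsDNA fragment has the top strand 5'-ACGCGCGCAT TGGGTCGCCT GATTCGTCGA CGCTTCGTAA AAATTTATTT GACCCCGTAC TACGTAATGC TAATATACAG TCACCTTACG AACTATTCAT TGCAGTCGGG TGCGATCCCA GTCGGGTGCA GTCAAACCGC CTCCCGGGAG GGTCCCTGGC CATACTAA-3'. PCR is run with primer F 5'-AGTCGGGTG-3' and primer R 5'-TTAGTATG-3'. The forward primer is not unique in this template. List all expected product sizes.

65 bp, 49 bp

The forward primer AGTCGGGTG matches the top strand at positions 104–112, 120–128.
The reverse primer's reverse complement is CATACTAA, matching at positions 161–168.
Each forward site pairs with the reverse site to give a product ending at position 168: sizes 65, 49 bp.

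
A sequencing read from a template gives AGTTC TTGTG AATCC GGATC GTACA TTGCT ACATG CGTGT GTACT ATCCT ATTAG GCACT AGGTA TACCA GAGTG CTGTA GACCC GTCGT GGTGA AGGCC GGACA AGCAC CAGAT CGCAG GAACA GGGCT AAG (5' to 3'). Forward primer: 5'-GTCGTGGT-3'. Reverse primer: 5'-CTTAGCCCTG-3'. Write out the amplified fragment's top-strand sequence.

Forward primer GTCGTGGT is found on the top strand at positions 86–93.
Taking the reverse complement of CTTAGCCCTG gives CAGGGCTAAG, found at positions 124–133 on the template; the primer anneals here to the top strand with its 3' end pointing upstream.
The product is the template from position 86 through 133 (48 bp).

5'-GTCGTGGTGAAGGCCGGACAAGCACCAGATCGCAGGAACAGGGCTAAG-3'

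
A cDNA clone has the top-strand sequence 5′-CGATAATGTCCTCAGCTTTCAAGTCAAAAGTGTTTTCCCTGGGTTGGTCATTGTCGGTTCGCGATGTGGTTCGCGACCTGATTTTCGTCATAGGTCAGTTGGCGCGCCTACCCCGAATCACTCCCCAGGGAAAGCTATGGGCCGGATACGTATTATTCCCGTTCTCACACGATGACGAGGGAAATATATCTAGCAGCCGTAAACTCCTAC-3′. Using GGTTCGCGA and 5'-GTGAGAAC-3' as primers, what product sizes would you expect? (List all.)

The forward primer GGTTCGCGA matches the top strand at positions 56–64, 68–76.
The reverse primer's reverse complement is GTTCTCAC, matching at positions 161–168.
Each forward site pairs with the reverse site to give a product ending at position 168: sizes 113, 101 bp.

113 bp, 101 bp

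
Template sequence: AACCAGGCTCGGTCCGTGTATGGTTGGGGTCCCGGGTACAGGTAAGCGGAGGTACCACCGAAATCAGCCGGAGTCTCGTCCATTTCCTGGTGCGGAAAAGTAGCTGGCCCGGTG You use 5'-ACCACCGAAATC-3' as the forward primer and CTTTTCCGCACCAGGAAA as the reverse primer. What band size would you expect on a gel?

47 bp

The forward primer matches the template at positions 54–65.
The reverse primer's reverse complement is TTTCCTGGTGCGGAAAAG, which matches the template at positions 83–100.
The product runs from position 54 to position 100, so its length is 100 − 54 + 1 = 47 bp.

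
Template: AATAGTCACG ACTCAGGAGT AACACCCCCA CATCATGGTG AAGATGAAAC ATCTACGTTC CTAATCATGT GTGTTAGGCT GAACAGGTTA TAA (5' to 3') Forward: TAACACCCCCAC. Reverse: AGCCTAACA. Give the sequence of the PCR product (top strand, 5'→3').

5'-TAACACCCCCACATCATGGTGAAGATGAAACATCTACGTTCCTAATCATGTGTGTTAGGCT-3'

The forward primer matches the template at positions 20–31.
The reverse primer's reverse complement is TGTTAGGCT, which matches the template at positions 72–80.
The product is the template from position 20 through 80 (61 bp).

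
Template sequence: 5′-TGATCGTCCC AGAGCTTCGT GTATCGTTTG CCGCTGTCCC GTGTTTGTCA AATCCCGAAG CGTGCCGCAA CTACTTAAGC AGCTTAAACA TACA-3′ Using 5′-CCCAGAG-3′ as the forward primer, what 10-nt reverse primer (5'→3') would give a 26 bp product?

The forward primer binds at positions 8–14, so a 26 bp product ends at position 8 + 26 − 1 = 33.
The reverse primer anneals to the top strand over positions 24–33, i.e. to TCGTTTGCCG.
Its sequence written 5'→3' is the reverse complement: CGGCAAACGA.

5'-CGGCAAACGA-3'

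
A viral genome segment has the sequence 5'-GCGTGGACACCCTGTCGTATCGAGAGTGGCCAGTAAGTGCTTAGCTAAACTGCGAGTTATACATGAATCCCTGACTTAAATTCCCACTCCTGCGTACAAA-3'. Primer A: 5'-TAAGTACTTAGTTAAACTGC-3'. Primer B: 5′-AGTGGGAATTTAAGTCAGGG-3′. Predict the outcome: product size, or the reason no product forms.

No product — primer A has no binding site in the template.

Primer A (TAAGTACTTAGTTAAACTGC) does not match the top strand, and its reverse complement GCAGTTTAACTAAGTACTTA does not match either.
With no annealing site for primer A, no amplification occurs.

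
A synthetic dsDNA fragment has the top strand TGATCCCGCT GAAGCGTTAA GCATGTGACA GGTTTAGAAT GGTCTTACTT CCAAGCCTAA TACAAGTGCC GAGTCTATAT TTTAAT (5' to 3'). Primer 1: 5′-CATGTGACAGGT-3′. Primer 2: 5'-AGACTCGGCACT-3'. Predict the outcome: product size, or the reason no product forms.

Yes — a 55 bp product.

Primer 1 (CATGTGACAGGT) matches the top strand at positions 22–33; it acts as a forward primer.
Primer 2's reverse complement is AGTGCCGAGTCT, matching the top strand at positions 65–76; it acts as a reverse primer.
The 3' ends face each other across positions 22–76, giving a 55 bp product.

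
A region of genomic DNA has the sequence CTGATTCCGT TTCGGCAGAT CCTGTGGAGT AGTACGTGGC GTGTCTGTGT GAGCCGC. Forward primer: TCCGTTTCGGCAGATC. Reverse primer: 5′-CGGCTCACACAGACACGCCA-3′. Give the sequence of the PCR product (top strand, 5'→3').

The forward primer matches the template at positions 6–21.
Taking the reverse complement of CGGCTCACACAGACACGCCA gives TGGCGTGTCTGTGTGAGCCG, found at positions 37–56 on the template; the primer anneals here to the top strand with its 3' end pointing upstream.
The product is the template from position 6 through 56 (51 bp).

5'-TCCGTTTCGGCAGATCCTGTGGAGTAGTACGTGGCGTGTCTGTGTGAGCCG-3'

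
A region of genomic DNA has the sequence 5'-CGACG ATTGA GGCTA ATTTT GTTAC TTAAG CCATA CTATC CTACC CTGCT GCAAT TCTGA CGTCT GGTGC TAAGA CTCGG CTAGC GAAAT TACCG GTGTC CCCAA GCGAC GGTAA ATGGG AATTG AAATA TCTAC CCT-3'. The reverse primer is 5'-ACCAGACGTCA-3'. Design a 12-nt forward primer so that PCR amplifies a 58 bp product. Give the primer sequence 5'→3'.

The reverse primer's reverse complement TGACGTCTGGT matches the template at positions 58–68, so the product ends at position 68.
A 58 bp product then starts at position 68 − 58 + 1 = 11.
The forward primer is identical to the top strand there: GGCTAATTTTGT.

5'-GGCTAATTTTGT-3'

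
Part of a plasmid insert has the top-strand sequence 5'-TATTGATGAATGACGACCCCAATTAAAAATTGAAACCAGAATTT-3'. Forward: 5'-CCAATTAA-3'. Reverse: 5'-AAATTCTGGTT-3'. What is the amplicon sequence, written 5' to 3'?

Scanning the template, CCAATTAA occurs at positions 19–26; this primer anneals to the bottom strand there with its 3' end pointing downstream.
The reverse primer's reverse complement is AACCAGAATTT, which matches the template at positions 34–44.
The product is the template from position 19 through 44 (26 bp).

5'-CCAATTAAAAATTGAAACCAGAATTT-3'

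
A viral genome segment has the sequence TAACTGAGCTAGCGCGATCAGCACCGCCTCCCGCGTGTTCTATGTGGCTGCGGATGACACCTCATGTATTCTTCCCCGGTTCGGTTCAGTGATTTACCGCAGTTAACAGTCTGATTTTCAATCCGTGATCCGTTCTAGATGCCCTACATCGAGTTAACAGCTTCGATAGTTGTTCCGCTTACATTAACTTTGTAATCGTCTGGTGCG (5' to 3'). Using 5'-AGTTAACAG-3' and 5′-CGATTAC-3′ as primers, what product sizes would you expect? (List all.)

The forward primer AGTTAACAG matches the top strand at positions 101–109, 152–160.
The reverse primer's reverse complement is GTAATCG, matching at positions 192–198.
Each forward site pairs with the reverse site to give a product ending at position 198: sizes 98, 47 bp.

98 bp, 47 bp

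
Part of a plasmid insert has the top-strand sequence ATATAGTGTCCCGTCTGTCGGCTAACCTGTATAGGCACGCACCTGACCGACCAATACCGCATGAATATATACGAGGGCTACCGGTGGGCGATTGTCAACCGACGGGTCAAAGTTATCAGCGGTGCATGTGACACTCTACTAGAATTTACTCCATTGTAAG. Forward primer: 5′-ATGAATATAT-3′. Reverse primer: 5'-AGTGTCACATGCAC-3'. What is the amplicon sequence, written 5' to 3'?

5'-ATGAATATATACGAGGGCTACCGGTGGGCGATTGTCAACCGACGGGTCAAAGTTATCAGCGGTGCATGTGACACT-3'

Forward primer ATGAATATAT is found on the top strand at positions 61–70.
The reverse primer's reverse complement is GTGCATGTGACACT, which matches the template at positions 122–135.
The product is the template from position 61 through 135 (75 bp).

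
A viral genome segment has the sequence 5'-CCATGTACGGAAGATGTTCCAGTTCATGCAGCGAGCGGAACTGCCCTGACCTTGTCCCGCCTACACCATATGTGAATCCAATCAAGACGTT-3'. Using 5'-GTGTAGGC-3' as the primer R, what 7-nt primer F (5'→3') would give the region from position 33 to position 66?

5'-GAGCGGA-3'

The reverse primer's reverse complement GCCTACAC matches the template at positions 59–66; the product starts at position 33.
The forward primer is identical to the top strand over positions 33–39: GAGCGGA.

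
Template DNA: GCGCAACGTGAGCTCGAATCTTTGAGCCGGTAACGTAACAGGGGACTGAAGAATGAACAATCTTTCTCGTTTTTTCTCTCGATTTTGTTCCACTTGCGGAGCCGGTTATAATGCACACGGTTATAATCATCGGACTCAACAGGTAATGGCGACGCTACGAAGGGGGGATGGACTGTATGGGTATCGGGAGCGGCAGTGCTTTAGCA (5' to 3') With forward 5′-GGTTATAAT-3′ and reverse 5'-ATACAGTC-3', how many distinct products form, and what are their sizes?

The forward primer GGTTATAAT matches the top strand at positions 104–112, 119–127.
The reverse primer's reverse complement is GACTGTAT, matching at positions 171–178.
Each forward site pairs with the reverse site to give a product ending at position 178: sizes 75, 60 bp.

Two products: 75 bp, 60 bp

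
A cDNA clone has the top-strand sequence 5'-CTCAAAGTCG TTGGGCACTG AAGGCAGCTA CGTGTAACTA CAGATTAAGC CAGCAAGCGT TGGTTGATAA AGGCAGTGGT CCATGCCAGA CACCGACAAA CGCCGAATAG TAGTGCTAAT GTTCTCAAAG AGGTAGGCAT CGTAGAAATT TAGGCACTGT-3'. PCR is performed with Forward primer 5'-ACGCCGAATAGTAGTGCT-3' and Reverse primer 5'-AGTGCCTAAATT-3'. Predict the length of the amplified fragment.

Forward primer ACGCCGAATAGTAGTGCT is found on the top strand at positions 100–117.
Taking the reverse complement of AGTGCCTAAATT gives AATTTAGGCACT, found at positions 147–158 on the template; the primer anneals here to the top strand with its 3' end pointing upstream.
Amplicon spans positions 100–158: 59 bp.

59 bp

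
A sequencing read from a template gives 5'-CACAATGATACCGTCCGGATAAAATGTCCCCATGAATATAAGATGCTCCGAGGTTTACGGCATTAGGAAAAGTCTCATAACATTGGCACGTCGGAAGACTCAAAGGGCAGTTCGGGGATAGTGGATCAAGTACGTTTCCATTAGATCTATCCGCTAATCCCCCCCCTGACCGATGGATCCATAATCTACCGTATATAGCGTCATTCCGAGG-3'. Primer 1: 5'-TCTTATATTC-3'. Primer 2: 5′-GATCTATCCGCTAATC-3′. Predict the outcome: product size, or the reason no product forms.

Primer 1 (TCTTATATTC) has reverse complement GAATATAAGA, which matches the top strand at positions 34–43; primer 1 anneals to the top strand there with its 3' end pointing upstream toward position 34.
Primer 2 (GATCTATCCGCTAATC) matches the top strand directly at positions 144–159; it anneals to the bottom strand with its 3' end pointing downstream toward position 159.
The 3' ends diverge (primer 1 extends toward position 1, primer 2 toward position 211), so the primers never converge on a shared product.

No product — the primers' 3' ends point away from each other.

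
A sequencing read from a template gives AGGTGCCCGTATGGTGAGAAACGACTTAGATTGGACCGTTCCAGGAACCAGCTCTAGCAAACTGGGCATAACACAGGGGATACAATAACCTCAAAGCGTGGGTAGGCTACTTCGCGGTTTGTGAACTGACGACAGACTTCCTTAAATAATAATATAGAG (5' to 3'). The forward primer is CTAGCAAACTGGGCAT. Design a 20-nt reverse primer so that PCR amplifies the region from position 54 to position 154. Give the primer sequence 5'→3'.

5'-TATTATTATTTAAGGAAGTC-3'

The product's 3' end on the top strand is position 154.
The reverse primer anneals to the top strand over positions 135–154, i.e. to GACTTCCTTAAATAATAATA.
Its sequence written 5'→3' is the reverse complement: TATTATTATTTAAGGAAGTC.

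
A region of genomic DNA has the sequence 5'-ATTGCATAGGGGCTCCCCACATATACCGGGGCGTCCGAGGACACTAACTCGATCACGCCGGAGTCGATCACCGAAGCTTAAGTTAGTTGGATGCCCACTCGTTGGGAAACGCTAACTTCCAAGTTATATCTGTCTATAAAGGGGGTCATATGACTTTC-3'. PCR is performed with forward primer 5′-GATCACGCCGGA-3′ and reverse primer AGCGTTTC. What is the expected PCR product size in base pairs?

63 bp

The forward primer matches the template at positions 51–62.
The reverse primer's reverse complement is GAAACGCT, which matches the template at positions 106–113.
Amplicon spans positions 51–113: 63 bp.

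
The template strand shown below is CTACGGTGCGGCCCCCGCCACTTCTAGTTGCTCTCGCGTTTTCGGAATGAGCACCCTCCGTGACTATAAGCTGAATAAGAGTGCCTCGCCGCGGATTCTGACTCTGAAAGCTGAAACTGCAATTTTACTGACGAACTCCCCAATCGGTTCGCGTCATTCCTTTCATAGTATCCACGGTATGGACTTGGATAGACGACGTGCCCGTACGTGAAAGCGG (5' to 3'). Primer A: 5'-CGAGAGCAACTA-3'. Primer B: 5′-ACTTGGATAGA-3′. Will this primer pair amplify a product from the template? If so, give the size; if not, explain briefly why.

Primer A (CGAGAGCAACTA) has reverse complement TAGTTGCTCTCG, which matches the top strand at positions 25–36; primer A anneals to the top strand there with its 3' end pointing upstream toward position 25.
Primer B (ACTTGGATAGA) matches the top strand directly at positions 183–193; it anneals to the bottom strand with its 3' end pointing downstream toward position 193.
The 3' ends diverge (primer A extends toward position 1, primer B toward position 217), so the primers never converge on a shared product.

No product — the primers' 3' ends point away from each other.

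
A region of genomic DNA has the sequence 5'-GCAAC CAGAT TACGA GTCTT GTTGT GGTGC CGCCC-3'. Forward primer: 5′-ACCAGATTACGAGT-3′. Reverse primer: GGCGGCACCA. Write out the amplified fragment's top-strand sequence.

Forward primer ACCAGATTACGAGT is found on the top strand at positions 4–17.
The reverse primer's reverse complement is TGGTGCCGCC, which matches the template at positions 25–34.
The product is the template from position 4 through 34 (31 bp).

5'-ACCAGATTACGAGTCTTGTTGTGGTGCCGCC-3'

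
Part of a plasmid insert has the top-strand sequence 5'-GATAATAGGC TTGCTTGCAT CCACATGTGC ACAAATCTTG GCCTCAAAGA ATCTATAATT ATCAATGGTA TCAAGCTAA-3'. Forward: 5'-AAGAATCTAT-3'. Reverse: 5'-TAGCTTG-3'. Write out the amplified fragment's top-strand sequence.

Forward primer AAGAATCTAT is found on the top strand at positions 47–56.
Reverse complement of the reverse primer: CAAGCTA. This occurs on the top strand at positions 72–78.
The product is the template from position 47 through 78 (32 bp).

5'-AAGAATCTATAATTATCAATGGTATCAAGCTA-3'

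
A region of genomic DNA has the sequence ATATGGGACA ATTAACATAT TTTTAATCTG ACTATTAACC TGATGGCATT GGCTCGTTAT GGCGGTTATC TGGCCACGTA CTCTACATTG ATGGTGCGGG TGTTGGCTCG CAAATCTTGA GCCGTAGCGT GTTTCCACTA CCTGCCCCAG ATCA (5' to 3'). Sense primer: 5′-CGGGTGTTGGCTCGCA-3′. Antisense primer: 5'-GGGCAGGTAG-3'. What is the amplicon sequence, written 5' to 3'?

The forward primer matches the template at positions 97–112.
Taking the reverse complement of GGGCAGGTAG gives CTACCTGCCC, found at positions 138–147 on the template; the primer anneals here to the top strand with its 3' end pointing upstream.
The product is the template from position 97 through 147 (51 bp).

5'-CGGGTGTTGGCTCGCAAATCTTGAGCCGTAGCGTGTTTCCACTACCTGCCC-3'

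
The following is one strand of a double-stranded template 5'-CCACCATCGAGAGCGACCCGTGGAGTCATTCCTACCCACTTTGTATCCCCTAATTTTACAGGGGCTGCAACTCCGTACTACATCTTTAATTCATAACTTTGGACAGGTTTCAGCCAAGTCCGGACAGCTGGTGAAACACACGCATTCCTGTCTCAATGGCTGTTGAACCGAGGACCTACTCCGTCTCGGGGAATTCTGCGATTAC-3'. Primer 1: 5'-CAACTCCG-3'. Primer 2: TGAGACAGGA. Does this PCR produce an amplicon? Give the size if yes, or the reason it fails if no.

Yes — an 88 bp product.

Primer 1 (CAACTCCG) matches the top strand at positions 68–75; it acts as a forward primer.
Primer 2's reverse complement is TCCTGTCTCA, matching the top strand at positions 146–155; it acts as a reverse primer.
The 3' ends face each other across positions 68–155, giving an 88 bp product.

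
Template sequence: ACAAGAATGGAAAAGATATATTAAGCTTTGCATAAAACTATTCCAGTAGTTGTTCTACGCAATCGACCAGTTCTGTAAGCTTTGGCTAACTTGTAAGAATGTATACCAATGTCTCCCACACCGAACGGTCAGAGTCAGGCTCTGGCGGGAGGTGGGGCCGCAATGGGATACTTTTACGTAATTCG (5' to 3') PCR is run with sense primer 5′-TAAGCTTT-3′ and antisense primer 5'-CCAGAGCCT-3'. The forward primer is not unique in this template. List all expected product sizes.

124 bp, 70 bp

The forward primer TAAGCTTT matches the top strand at positions 22–29, 76–83.
The reverse primer's reverse complement is AGGCTCTGG, matching at positions 137–145.
Each forward site pairs with the reverse site to give a product ending at position 145: sizes 124, 70 bp.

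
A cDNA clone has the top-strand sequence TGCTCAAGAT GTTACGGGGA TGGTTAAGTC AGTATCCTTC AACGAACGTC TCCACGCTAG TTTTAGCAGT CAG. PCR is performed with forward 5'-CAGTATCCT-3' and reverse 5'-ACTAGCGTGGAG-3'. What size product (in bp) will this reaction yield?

Scanning the template, CAGTATCCT occurs at positions 30–38; this primer anneals to the bottom strand there with its 3' end pointing downstream.
Reverse complement of the reverse primer: CTCCACGCTAGT. This occurs on the top strand at positions 50–61.
The product runs from position 30 to position 61, so its length is 61 − 30 + 1 = 32 bp.

32 bp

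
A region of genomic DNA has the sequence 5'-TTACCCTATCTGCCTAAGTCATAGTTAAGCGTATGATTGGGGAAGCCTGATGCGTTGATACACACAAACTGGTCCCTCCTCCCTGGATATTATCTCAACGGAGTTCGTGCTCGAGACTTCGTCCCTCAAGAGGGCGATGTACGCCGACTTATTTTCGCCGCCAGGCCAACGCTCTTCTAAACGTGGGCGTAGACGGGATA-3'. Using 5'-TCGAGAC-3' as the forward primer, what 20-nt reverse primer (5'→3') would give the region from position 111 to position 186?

The product's 3' end on the top strand is position 186.
The reverse primer anneals to the top strand over positions 167–186, i.e. to CAACGCTCTTCTAAACGTGG.
Its sequence written 5'→3' is the reverse complement: CCACGTTTAGAAGAGCGTTG.

5'-CCACGTTTAGAAGAGCGTTG-3'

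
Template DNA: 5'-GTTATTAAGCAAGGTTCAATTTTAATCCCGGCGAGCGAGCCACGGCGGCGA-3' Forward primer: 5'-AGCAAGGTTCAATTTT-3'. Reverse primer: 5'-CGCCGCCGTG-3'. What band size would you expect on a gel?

The forward primer matches the template at positions 8–23.
The reverse primer's reverse complement is CACGGCGGCG, which matches the template at positions 41–50.
The product runs from position 8 to position 50, so its length is 50 − 8 + 1 = 43 bp.

43 bp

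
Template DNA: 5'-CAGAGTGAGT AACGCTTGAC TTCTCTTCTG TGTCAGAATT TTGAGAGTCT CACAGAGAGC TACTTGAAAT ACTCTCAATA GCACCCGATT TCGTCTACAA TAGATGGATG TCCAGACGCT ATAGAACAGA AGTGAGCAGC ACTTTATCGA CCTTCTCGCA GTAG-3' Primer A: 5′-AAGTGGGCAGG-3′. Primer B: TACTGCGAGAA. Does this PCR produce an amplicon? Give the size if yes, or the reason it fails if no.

No product — primer A has no binding site in the template.

Primer A (AAGTGGGCAGG) does not match the top strand, and its reverse complement CCTGCCCACTT does not match either.
With no annealing site for primer A, no amplification occurs.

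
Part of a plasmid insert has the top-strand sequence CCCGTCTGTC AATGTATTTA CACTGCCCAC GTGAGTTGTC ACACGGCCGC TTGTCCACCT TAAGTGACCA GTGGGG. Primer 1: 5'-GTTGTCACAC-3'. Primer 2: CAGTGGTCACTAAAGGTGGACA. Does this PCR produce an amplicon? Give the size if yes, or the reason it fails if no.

Primer 2 (CAGTGGTCACTAAAGGTGGACA) does not match the top strand, and its reverse complement TGTCCACCTTTAGTGACCACTG does not match either.
With no annealing site for primer 2, no amplification occurs.

No product — primer 2 has no binding site in the template.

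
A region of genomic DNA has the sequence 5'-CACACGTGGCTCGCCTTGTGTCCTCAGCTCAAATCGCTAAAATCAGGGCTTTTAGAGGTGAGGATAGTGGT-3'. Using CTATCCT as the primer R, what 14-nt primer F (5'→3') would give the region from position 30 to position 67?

The reverse primer's reverse complement AGGATAG matches the template at positions 61–67; the product starts at position 30.
The forward primer is identical to the top strand over positions 30–43: CAAATCGCTAAAAT.

5'-CAAATCGCTAAAAT-3'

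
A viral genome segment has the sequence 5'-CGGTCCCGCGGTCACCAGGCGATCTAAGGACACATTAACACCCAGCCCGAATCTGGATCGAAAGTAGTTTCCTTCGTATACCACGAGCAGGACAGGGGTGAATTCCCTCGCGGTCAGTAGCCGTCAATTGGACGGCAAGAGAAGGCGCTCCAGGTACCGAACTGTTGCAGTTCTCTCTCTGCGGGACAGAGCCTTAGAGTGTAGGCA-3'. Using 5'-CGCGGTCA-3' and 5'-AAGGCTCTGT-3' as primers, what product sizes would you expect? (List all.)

The forward primer CGCGGTCA matches the top strand at positions 7–14, 109–116.
The reverse primer's reverse complement is ACAGAGCCTT, matching at positions 186–195.
Each forward site pairs with the reverse site to give a product ending at position 195: sizes 189, 87 bp.

189 bp, 87 bp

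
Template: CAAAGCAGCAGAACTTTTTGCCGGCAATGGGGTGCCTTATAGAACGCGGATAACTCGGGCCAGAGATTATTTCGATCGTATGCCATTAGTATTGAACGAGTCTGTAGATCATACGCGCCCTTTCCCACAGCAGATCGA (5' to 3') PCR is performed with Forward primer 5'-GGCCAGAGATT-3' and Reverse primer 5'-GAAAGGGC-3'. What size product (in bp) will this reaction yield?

67 bp

Scanning the template, GGCCAGAGATT occurs at positions 58–68; this primer anneals to the bottom strand there with its 3' end pointing downstream.
Taking the reverse complement of GAAAGGGC gives GCCCTTTC, found at positions 117–124 on the template; the primer anneals here to the top strand with its 3' end pointing upstream.
Amplicon spans positions 58–124: 67 bp.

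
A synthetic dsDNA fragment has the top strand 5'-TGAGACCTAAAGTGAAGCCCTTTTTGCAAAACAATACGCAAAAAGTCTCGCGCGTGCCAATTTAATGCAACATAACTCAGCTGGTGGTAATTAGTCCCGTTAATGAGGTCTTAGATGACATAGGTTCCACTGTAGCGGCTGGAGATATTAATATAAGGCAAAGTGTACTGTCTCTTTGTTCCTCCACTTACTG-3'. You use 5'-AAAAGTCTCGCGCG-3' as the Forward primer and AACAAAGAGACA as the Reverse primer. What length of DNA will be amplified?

Scanning the template, AAAAGTCTCGCGCG occurs at positions 41–54; this primer anneals to the bottom strand there with its 3' end pointing downstream.
Reverse complement of the reverse primer: TGTCTCTTTGTT. This occurs on the top strand at positions 169–180.
Amplicon spans positions 41–180: 140 bp.

140 bp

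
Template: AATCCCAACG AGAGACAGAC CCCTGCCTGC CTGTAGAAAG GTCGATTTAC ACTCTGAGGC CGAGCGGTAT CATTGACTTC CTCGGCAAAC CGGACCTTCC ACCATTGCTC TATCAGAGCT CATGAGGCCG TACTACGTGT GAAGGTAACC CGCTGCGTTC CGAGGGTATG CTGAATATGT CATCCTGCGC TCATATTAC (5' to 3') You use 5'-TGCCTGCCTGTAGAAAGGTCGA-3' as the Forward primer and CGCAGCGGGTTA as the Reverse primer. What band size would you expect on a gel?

Scanning the template, TGCCTGCCTGTAGAAAGGTCGA occurs at positions 24–45; this primer anneals to the bottom strand there with its 3' end pointing downstream.
The reverse primer's reverse complement is TAACCCGCTGCG, which matches the template at positions 146–157.
The product runs from position 24 to position 157, so its length is 157 − 24 + 1 = 134 bp.

134 bp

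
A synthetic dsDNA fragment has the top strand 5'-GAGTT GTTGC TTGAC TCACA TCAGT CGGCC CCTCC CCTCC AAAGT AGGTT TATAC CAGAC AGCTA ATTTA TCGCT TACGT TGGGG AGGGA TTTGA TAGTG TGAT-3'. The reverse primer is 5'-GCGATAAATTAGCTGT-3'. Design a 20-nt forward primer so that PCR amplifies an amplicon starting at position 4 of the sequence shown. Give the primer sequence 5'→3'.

5'-TTGTTGCTTGACTCACATCA-3'

The reverse primer's reverse complement ACAGCTAATTTATCGC matches the template at positions 59–74; the product starts at position 4.
The forward primer is identical to the top strand over positions 4–23: TTGTTGCTTGACTCACATCA.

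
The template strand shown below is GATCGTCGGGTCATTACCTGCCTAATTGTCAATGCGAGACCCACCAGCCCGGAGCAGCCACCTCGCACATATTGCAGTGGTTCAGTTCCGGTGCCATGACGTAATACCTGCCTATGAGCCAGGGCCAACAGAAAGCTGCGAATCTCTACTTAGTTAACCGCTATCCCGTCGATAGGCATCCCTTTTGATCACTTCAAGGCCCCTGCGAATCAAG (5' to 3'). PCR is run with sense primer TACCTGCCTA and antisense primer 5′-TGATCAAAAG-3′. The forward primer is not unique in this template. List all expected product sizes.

177 bp, 87 bp

The forward primer TACCTGCCTA matches the top strand at positions 15–24, 105–114.
The reverse primer's reverse complement is CTTTTGATCA, matching at positions 182–191.
Each forward site pairs with the reverse site to give a product ending at position 191: sizes 177, 87 bp.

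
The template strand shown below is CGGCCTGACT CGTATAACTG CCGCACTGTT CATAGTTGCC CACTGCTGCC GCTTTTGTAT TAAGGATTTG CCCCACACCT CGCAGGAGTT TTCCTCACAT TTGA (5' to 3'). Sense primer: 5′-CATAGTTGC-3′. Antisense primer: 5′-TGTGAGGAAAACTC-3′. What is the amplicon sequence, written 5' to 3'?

Forward primer CATAGTTGC is found on the top strand at positions 31–39.
Taking the reverse complement of TGTGAGGAAAACTC gives GAGTTTTCCTCACA, found at positions 86–99 on the template; the primer anneals here to the top strand with its 3' end pointing upstream.
The product is the template from position 31 through 99 (69 bp).

5'-CATAGTTGCCCACTGCTGCCGCTTTTGTATTAAGGATTTGCCCCACACCTCGCAGGAGTTTTCCTCACA-3'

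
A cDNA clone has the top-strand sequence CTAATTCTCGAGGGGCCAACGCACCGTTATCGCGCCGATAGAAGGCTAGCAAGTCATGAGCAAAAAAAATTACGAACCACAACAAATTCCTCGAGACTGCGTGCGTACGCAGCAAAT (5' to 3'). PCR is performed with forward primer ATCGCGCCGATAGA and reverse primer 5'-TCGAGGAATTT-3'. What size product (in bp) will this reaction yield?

66 bp

Scanning the template, ATCGCGCCGATAGA occurs at positions 29–42; this primer anneals to the bottom strand there with its 3' end pointing downstream.
The reverse primer's reverse complement is AAATTCCTCGA, which matches the template at positions 84–94.
Product length = (reverse-primer end) − (forward-primer start) + 1 = 94 − 29 + 1 = 66 bp.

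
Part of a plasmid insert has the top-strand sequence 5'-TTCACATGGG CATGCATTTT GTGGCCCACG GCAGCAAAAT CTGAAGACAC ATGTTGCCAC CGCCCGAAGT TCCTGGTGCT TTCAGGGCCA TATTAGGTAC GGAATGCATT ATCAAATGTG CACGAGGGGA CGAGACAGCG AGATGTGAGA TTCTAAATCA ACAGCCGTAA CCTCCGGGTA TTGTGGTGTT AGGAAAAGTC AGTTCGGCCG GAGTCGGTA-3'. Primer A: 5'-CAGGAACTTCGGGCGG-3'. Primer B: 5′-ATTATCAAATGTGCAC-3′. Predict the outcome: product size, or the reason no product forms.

Primer A (CAGGAACTTCGGGCGG) has reverse complement CCGCCCGAAGTTCCTG, which matches the top strand at positions 60–75; primer A anneals to the top strand there with its 3' end pointing upstream toward position 60.
Primer B (ATTATCAAATGTGCAC) matches the top strand directly at positions 108–123; it anneals to the bottom strand with its 3' end pointing downstream toward position 123.
The 3' ends diverge (primer A extends toward position 1, primer B toward position 219), so the primers never converge on a shared product.

No product — the primers' 3' ends point away from each other.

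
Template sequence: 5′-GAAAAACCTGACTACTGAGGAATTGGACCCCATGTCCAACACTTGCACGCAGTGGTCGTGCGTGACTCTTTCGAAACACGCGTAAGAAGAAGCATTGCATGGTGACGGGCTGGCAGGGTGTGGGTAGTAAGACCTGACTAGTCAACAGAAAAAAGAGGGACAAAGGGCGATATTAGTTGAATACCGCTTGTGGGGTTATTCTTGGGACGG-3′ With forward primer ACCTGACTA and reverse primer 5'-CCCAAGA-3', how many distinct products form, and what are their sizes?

Two products: 201 bp, 75 bp

The forward primer ACCTGACTA matches the top strand at positions 6–14, 132–140.
The reverse primer's reverse complement is TCTTGGG, matching at positions 200–206.
Each forward site pairs with the reverse site to give a product ending at position 206: sizes 201, 75 bp.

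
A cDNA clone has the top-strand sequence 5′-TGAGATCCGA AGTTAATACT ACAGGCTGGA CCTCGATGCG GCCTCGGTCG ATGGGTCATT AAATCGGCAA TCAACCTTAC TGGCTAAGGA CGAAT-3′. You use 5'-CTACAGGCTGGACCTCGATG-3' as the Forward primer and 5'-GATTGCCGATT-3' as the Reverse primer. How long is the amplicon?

54 bp

The forward primer matches the template at positions 19–38.
Reverse complement of the reverse primer: AATCGGCAATC. This occurs on the top strand at positions 62–72.
The product runs from position 19 to position 72, so its length is 72 − 19 + 1 = 54 bp.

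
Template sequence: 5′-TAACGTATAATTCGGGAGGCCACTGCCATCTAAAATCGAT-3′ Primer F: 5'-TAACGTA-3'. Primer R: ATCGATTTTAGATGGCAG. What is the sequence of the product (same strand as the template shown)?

5'-TAACGTATAATTCGGGAGGCCACTGCCATCTAAAATCGAT-3'

The forward primer matches the template at positions 1–7.
Taking the reverse complement of ATCGATTTTAGATGGCAG gives CTGCCATCTAAAATCGAT, found at positions 23–40 on the template; the primer anneals here to the top strand with its 3' end pointing upstream.
The product is the template from position 1 through 40 (40 bp).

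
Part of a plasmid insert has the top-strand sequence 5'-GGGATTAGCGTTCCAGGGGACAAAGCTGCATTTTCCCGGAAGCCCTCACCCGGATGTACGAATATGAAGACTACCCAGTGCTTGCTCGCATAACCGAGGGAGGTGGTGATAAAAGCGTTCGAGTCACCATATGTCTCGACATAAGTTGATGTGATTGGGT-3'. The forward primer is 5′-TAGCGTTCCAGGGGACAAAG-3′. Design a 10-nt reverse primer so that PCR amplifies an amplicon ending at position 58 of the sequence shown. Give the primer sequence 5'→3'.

The forward primer binds at positions 6–25; the product's 3' end on the top strand is position 58.
The reverse primer anneals to the top strand over positions 49–58, i.e. to CCCGGATGTA.
Its sequence written 5'→3' is the reverse complement: TACATCCGGG.

5'-TACATCCGGG-3'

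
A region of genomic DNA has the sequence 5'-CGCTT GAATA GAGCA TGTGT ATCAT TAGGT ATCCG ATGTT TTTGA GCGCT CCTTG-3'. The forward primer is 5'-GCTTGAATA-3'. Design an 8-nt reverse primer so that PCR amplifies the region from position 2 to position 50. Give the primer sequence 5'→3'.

The product's 3' end on the top strand is position 50.
The reverse primer anneals to the top strand over positions 43–50, i.e. to TGAGCGCT.
Its sequence written 5'→3' is the reverse complement: AGCGCTCA.

5'-AGCGCTCA-3'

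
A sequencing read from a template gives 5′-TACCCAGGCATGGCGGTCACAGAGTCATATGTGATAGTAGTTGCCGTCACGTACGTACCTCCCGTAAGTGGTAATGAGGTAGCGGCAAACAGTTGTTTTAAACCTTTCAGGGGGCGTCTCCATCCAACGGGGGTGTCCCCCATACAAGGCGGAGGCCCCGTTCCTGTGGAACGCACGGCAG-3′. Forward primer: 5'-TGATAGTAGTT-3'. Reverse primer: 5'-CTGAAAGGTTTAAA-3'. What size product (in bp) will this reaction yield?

The forward primer matches the template at positions 32–42.
Taking the reverse complement of CTGAAAGGTTTAAA gives TTTAAACCTTTCAG, found at positions 97–110 on the template; the primer anneals here to the top strand with its 3' end pointing upstream.
Amplicon spans positions 32–110: 79 bp.

79 bp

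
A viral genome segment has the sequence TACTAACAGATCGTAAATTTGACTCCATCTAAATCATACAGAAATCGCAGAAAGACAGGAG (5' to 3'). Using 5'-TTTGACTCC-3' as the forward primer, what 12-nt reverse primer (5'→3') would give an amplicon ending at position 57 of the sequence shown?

5'-TGTCTTTCTGCG-3'

The forward primer binds at positions 18–26; the product's 3' end on the top strand is position 57.
The reverse primer anneals to the top strand over positions 46–57, i.e. to CGCAGAAAGACA.
Its sequence written 5'→3' is the reverse complement: TGTCTTTCTGCG.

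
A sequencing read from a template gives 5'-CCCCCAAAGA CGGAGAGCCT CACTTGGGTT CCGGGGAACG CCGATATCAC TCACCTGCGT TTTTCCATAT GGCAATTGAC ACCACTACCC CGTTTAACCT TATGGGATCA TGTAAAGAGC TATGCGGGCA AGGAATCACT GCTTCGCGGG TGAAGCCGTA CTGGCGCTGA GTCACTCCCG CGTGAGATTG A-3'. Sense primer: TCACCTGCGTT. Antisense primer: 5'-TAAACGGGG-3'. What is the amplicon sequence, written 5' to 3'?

5'-TCACCTGCGTTTTTCCATATGGCAATTGACACCACTACCCCGTTTA-3'

Forward primer TCACCTGCGTT is found on the top strand at positions 51–61.
Taking the reverse complement of TAAACGGGG gives CCCCGTTTA, found at positions 88–96 on the template; the primer anneals here to the top strand with its 3' end pointing upstream.
The product is the template from position 51 through 96 (46 bp).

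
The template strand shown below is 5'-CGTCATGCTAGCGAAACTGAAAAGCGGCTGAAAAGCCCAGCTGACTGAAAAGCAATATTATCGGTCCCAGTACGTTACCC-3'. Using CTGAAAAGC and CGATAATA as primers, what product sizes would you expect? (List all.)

47 bp, 36 bp, 19 bp

The forward primer CTGAAAAGC matches the top strand at positions 17–25, 28–36, 45–53.
The reverse primer's reverse complement is TATTATCG, matching at positions 56–63.
Each forward site pairs with the reverse site to give a product ending at position 63: sizes 47, 36, 19 bp.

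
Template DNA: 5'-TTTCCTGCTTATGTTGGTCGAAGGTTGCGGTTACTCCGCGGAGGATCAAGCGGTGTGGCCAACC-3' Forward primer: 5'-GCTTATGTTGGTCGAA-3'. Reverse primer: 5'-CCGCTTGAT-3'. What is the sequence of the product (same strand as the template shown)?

Forward primer GCTTATGTTGGTCGAA is found on the top strand at positions 7–22.
Reverse complement of the reverse primer: ATCAAGCGG. This occurs on the top strand at positions 45–53.
The product is the template from position 7 through 53 (47 bp).

5'-GCTTATGTTGGTCGAAGGTTGCGGTTACTCCGCGGAGGATCAAGCGG-3'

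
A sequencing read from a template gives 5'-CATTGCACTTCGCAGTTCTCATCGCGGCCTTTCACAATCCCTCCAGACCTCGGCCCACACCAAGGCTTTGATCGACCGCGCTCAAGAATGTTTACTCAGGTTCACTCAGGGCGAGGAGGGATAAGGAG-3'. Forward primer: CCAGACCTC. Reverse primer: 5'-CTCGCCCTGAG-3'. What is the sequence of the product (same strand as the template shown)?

5'-CCAGACCTCGGCCCACACCAAGGCTTTGATCGACCGCGCTCAAGAATGTTTACTCAGGTTCACTCAGGGCGAG-3'

Forward primer CCAGACCTC is found on the top strand at positions 43–51.
The reverse primer's reverse complement is CTCAGGGCGAG, which matches the template at positions 105–115.
The product is the template from position 43 through 115 (73 bp).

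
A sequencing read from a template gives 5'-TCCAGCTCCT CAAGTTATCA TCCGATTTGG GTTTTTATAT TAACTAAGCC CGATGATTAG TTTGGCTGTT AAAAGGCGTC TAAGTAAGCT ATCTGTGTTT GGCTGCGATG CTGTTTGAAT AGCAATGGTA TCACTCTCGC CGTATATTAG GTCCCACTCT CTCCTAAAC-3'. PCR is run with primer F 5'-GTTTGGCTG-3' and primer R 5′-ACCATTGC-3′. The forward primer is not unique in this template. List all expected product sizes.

70 bp, 33 bp

The forward primer GTTTGGCTG matches the top strand at positions 60–68, 97–105.
The reverse primer's reverse complement is GCAATGGT, matching at positions 122–129.
Each forward site pairs with the reverse site to give a product ending at position 129: sizes 70, 33 bp.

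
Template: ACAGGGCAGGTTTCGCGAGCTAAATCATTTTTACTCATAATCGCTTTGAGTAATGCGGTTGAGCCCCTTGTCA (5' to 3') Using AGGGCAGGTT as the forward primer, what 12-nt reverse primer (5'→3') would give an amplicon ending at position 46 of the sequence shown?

The forward primer binds at positions 3–12; the product's 3' end on the top strand is position 46.
The reverse primer anneals to the top strand over positions 35–46, i.e. to TCATAATCGCTT.
Its sequence written 5'→3' is the reverse complement: AAGCGATTATGA.

5'-AAGCGATTATGA-3'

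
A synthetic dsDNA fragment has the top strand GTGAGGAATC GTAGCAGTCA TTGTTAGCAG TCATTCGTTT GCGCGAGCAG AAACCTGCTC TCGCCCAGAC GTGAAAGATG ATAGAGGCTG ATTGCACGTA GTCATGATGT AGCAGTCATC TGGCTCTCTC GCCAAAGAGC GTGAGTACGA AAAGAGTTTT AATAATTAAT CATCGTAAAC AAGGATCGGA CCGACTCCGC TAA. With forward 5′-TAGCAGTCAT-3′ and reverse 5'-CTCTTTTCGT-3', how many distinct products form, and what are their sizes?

The forward primer TAGCAGTCAT matches the top strand at positions 12–21, 25–34, 110–119.
The reverse primer's reverse complement is ACGAAAAGAG, matching at positions 147–156.
Each forward site pairs with the reverse site to give a product ending at position 156: sizes 145, 132, 47 bp.

Three products: 145 bp, 132 bp, 47 bp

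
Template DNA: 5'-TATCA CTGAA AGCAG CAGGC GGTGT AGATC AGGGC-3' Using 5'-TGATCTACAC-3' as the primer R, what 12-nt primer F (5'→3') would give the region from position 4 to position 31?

The reverse primer's reverse complement GTGTAGATCA matches the template at positions 22–31; the product starts at position 4.
The forward primer is identical to the top strand over positions 4–15: CACTGAAAGCAG.

5'-CACTGAAAGCAG-3'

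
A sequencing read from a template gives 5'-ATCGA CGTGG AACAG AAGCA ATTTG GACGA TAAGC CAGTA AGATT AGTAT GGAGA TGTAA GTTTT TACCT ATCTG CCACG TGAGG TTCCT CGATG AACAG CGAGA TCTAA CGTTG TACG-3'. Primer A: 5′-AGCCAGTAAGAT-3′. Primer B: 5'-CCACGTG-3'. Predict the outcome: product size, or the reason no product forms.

No product — both primers anneal to the same strand and extend in the same direction.

Primer A (AGCCAGTAAGAT) matches the top strand at positions 33–44 (3' end points downstream).
Primer B (CCACGTG) also matches the top strand directly, at positions 76–82 — its reverse complement CACGTGG is not present.
Both primers anneal to the bottom strand with 3' ends pointing the same way, so neither can prime synthesis back toward the other.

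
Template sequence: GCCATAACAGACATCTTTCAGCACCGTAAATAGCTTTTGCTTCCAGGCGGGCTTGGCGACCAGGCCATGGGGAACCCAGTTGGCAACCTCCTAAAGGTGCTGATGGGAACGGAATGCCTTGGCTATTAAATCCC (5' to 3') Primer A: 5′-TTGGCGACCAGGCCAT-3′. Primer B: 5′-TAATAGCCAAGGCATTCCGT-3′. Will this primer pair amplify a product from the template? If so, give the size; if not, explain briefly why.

Yes — a 76 bp product.

Primer A (TTGGCGACCAGGCCAT) matches the top strand at positions 53–68; it acts as a forward primer.
Primer B's reverse complement is ACGGAATGCCTTGGCTATTA, matching the top strand at positions 109–128; it acts as a reverse primer.
The 3' ends face each other across positions 53–128, giving a 76 bp product.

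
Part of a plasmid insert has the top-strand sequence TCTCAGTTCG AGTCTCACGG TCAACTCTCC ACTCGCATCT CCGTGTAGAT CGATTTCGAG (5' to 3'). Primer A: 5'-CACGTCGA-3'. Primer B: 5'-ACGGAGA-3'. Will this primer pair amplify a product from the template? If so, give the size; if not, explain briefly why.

Primer A (CACGTCGA) does not match the top strand, and its reverse complement TCGACGTG does not match either.
With no annealing site for primer A, no amplification occurs.

No product — primer A has no binding site in the template.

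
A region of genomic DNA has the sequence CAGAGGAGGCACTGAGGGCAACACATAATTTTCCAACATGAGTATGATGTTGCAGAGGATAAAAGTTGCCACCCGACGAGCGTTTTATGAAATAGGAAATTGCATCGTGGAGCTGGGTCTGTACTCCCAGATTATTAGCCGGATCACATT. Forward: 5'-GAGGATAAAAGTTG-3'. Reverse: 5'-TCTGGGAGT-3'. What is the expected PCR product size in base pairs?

The forward primer matches the template at positions 55–68.
The reverse primer's reverse complement is ACTCCCAGA, which matches the template at positions 123–131.
Amplicon spans positions 55–131: 77 bp.

77 bp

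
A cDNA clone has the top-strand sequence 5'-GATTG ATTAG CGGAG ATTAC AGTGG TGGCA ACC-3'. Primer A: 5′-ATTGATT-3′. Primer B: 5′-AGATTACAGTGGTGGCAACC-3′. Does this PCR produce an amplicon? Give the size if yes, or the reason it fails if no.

Primer A (ATTGATT) matches the top strand at positions 2–8 (3' end points downstream).
Primer B (AGATTACAGTGGTGGCAACC) also matches the top strand directly, at positions 14–33 — its reverse complement GGTTGCCACCACTGTAATCT is not present.
Both primers anneal to the bottom strand with 3' ends pointing the same way, so neither can prime synthesis back toward the other.

No product — both primers anneal to the same strand and extend in the same direction.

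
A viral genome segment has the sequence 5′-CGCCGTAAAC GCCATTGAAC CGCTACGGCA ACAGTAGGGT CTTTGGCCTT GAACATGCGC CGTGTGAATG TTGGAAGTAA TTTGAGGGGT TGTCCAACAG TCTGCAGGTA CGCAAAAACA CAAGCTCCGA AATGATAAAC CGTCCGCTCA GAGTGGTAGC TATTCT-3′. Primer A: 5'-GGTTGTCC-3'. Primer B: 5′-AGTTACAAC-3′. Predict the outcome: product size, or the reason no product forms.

Primer B (AGTTACAAC) does not match the top strand, and its reverse complement GTTGTAACT does not match either.
With no annealing site for primer B, no amplification occurs.

No product — primer B has no binding site in the template.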